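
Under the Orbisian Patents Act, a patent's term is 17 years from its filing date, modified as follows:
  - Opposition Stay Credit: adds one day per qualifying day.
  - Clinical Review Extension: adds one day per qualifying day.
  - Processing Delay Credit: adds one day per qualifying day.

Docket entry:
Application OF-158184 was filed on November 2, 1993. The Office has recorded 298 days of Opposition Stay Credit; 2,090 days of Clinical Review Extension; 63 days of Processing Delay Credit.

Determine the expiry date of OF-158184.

2017-07-19

Base term: filing date + 17 years → 2 November 2010.
Opposition Stay Credit: +298 days → 27 August 2011.
Clinical Review Extension: +2090 days → 17 May 2017.
Processing Delay Credit: +63 days → 19 July 2017.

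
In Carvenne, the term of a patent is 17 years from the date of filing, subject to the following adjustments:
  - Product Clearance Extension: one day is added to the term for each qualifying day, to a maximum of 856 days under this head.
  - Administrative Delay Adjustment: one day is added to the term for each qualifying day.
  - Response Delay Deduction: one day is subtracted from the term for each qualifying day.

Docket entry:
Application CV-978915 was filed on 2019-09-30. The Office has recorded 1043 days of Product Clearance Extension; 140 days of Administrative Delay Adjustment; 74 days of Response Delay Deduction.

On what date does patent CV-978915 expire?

April 10, 2039

Base term: filing date + 17 years → 30 September 2036.
Product Clearance Extension: 1043 days claimed exceeds the 856-day cap, so +856 days → 3 February 2039.
Administrative Delay Adjustment: +140 days → 23 June 2039.
Response Delay Deduction: −74 days → 10 April 2039.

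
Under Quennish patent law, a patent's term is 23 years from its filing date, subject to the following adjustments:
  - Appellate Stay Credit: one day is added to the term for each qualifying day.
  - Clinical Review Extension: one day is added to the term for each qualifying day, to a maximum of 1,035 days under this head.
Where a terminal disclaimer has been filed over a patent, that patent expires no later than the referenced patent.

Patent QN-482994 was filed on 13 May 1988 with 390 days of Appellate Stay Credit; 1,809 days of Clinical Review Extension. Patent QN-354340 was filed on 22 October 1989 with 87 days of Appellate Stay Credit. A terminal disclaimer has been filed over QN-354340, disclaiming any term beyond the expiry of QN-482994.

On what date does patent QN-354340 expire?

January 17, 2013

Natural term of QN-354340:
  Base: filing + 23 years → 22 October 2012.
  Appellate Stay Credit: +87 days → 17 January 2013.
Expiry of referenced patent QN-482994:
  Base: filing + 23 years → 13 May 2011.
  Appellate Stay Credit: +390 days → 6 June 2012.
  Clinical Review Extension: 1809 days claimed exceeds the 1035-day cap, so +1035 days → 7 April 2015.
Terminal disclaimer: QN-354340 expires on the earlier of 17 January 2013 and 7 April 2015.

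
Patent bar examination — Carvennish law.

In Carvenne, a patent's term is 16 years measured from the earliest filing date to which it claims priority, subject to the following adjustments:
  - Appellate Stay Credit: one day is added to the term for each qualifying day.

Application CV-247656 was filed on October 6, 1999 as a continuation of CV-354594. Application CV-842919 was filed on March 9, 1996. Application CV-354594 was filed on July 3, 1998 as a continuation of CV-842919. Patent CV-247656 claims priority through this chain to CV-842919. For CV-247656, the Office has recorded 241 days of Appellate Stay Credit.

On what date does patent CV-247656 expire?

Earliest priority filing: 9 March 1996.
Base term: 9 March 1996 + 16 years → 9 March 2012.
Appellate Stay Credit: +241 days → 5 November 2012.

November 5, 2012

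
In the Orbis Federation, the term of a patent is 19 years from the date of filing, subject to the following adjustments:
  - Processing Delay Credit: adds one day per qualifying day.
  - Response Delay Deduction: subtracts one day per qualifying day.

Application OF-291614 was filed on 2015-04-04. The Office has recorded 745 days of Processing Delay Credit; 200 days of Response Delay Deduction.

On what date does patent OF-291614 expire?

October 1, 2035

Base term: filing date + 19 years → 4 April 2034.
Processing Delay Credit: +745 days → 18 April 2036.
Response Delay Deduction: −200 days → 1 October 2035.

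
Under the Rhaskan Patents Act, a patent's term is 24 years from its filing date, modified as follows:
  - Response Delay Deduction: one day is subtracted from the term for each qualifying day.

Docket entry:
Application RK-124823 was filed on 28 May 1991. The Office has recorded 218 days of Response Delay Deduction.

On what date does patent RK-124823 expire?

October 22, 2014

Base term: filing date + 24 years → 28 May 2015.
Response Delay Deduction: −218 days → 22 October 2014.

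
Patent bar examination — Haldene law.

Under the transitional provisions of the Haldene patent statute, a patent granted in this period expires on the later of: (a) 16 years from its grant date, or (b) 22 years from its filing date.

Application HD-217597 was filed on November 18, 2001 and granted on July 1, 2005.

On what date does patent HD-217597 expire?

(a) grant + 16 years → 1 July 2021.
(b) filing + 22 years → 18 November 2023.
Later of the two: 18 November 2023.

November 18, 2023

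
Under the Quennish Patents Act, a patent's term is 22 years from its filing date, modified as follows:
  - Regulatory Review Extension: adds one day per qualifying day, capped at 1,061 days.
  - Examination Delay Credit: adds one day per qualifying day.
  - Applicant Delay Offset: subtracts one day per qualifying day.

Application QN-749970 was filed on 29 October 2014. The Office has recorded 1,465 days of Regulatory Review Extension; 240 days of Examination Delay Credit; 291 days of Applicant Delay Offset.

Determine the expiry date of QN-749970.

Base term: filing date + 22 years → 29 October 2036.
Regulatory Review Extension: 1465 days claimed exceeds the 1061-day cap, so +1061 days → 25 September 2039.
Examination Delay Credit: +240 days → 22 May 2040.
Applicant Delay Offset: −291 days → 5 August 2039.

2039-08-05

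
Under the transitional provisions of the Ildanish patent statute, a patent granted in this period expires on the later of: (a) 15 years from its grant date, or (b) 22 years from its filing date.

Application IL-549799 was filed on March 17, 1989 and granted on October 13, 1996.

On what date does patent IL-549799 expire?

2011-10-13

(a) grant + 15 years → 13 October 2011.
(b) filing + 22 years → 17 March 2011.
Later of the two: 13 October 2011.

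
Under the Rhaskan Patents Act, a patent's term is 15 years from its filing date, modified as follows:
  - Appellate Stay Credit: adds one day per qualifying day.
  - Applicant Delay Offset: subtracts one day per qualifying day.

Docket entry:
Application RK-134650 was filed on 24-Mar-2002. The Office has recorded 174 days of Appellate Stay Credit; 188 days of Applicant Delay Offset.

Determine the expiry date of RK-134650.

Base term: filing date + 15 years → 24 March 2017.
Appellate Stay Credit: +174 days → 14 September 2017.
Applicant Delay Offset: −188 days → 10 March 2017.

2017-03-10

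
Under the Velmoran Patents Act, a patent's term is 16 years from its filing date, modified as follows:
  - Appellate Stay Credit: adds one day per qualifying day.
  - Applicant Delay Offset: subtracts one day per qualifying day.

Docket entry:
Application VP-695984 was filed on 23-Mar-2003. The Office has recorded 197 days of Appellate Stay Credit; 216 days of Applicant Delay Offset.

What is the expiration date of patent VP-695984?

March 4, 2019

Base term: filing date + 16 years → 23 March 2019.
Appellate Stay Credit: +197 days → 6 October 2019.
Applicant Delay Offset: −216 days → 4 March 2019.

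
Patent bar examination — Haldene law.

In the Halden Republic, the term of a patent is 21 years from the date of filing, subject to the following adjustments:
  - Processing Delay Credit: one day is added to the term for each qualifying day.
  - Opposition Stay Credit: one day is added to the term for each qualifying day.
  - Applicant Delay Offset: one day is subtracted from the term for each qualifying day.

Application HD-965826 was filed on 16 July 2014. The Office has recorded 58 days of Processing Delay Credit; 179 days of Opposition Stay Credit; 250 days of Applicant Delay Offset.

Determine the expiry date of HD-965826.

July 3, 2035

Base term: filing date + 21 years → 16 July 2035.
Processing Delay Credit: +58 days → 12 September 2035.
Opposition Stay Credit: +179 days → 9 March 2036.
Applicant Delay Offset: −250 days → 3 July 2035.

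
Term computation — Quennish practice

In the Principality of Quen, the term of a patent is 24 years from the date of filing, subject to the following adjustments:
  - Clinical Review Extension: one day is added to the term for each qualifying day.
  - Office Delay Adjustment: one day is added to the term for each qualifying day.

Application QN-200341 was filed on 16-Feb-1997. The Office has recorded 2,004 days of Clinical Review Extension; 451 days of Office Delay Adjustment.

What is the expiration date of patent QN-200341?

Base term: filing date + 24 years → 16 February 2021.
Clinical Review Extension: +2004 days → 13 August 2026.
Office Delay Adjustment: +451 days → 7 November 2027.

November 7, 2027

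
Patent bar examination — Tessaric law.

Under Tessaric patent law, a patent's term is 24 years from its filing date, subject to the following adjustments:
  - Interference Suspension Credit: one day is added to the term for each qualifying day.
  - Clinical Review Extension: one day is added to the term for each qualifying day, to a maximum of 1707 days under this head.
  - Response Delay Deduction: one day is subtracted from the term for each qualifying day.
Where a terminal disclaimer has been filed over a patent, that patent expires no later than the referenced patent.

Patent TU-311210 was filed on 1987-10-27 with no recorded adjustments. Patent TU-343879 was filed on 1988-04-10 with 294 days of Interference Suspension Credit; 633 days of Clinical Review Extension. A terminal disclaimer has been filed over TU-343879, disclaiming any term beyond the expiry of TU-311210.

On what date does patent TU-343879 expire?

2011-10-27

Natural term of TU-343879:
  Base: filing + 24 years → 10 April 2012.
  Interference Suspension Credit: +294 days → 29 January 2013.
  Clinical Review Extension: 633 days (within the 1707-day cap) → +633 days → 24 October 2014.
Expiry of referenced patent TU-311210:
  Base: filing + 24 years → 27 October 2011.
Terminal disclaimer: TU-343879 expires on the earlier of 24 October 2014 and 27 October 2011.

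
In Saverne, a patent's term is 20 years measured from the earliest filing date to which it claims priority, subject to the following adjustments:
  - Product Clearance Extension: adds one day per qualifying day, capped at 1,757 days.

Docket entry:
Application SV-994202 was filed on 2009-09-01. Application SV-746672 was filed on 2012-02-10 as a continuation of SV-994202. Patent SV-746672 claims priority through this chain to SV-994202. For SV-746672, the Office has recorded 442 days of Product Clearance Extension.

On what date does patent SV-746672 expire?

2030-11-17

Earliest priority filing: 1 September 2009.
Base term: 1 September 2009 + 20 years → 1 September 2029.
Product Clearance Extension: 442 days (within the 1757-day cap) → +442 days → 17 November 2030.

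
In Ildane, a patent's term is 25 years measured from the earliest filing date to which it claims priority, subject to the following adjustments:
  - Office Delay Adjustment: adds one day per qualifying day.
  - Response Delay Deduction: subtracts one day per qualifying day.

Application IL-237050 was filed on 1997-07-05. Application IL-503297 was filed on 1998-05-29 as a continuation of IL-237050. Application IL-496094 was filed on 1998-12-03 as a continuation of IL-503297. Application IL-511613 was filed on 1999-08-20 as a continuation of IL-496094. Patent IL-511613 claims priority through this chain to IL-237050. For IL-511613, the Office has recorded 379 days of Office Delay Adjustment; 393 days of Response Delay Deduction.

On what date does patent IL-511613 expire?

June 21, 2022

Earliest priority filing: 5 July 1997.
Base term: 5 July 1997 + 25 years → 5 July 2022.
Office Delay Adjustment: +379 days → 19 July 2023.
Response Delay Deduction: −393 days → 21 June 2022.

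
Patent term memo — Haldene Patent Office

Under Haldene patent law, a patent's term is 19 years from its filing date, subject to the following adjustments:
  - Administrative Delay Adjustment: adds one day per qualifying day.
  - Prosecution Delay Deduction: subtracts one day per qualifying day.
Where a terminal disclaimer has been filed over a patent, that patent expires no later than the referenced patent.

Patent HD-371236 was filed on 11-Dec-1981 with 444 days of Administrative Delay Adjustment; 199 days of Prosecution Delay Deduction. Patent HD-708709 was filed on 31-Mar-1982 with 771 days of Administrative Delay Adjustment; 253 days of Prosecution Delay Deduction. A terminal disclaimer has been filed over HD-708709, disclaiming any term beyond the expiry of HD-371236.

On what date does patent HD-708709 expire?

Natural term of HD-708709:
  Base: filing + 19 years → 31 March 2001.
  Administrative Delay Adjustment: +771 days → 11 May 2003.
  Prosecution Delay Deduction: −253 days → 31 August 2002.
Expiry of referenced patent HD-371236:
  Base: filing + 19 years → 11 December 2000.
  Administrative Delay Adjustment: +444 days → 28 February 2002.
  Prosecution Delay Deduction: −199 days → 13 August 2001.
Terminal disclaimer: HD-708709 expires on the earlier of 31 August 2002 and 13 August 2001.

2001-08-13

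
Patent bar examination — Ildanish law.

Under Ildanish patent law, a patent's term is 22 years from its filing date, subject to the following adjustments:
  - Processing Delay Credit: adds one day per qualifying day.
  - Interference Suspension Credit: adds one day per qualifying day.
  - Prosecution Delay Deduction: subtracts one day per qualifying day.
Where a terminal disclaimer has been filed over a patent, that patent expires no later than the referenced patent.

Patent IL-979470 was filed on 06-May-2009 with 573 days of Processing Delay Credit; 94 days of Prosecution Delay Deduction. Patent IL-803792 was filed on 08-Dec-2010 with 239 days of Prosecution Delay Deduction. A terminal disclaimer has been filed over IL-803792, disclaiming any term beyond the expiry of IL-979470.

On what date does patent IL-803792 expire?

2032-04-13

Natural term of IL-803792:
  Base: filing + 22 years → 8 December 2032.
  Prosecution Delay Deduction: −239 days → 13 April 2032.
Expiry of referenced patent IL-979470:
  Base: filing + 22 years → 6 May 2031.
  Processing Delay Credit: +573 days → 29 November 2032.
  Prosecution Delay Deduction: −94 days → 27 August 2032.
Terminal disclaimer: IL-803792 expires on the earlier of 13 April 2032 and 27 August 2032.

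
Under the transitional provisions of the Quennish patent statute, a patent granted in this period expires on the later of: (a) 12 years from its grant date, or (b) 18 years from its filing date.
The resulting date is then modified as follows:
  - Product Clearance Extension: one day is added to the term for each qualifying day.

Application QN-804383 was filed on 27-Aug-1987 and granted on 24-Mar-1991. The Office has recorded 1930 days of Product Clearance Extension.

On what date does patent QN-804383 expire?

2010-12-09

(a) grant + 12 years → 24 March 2003.
(b) filing + 18 years → 27 August 2005.
Later of the two: 27 August 2005.
Product Clearance Extension: +1930 days → 9 December 2010.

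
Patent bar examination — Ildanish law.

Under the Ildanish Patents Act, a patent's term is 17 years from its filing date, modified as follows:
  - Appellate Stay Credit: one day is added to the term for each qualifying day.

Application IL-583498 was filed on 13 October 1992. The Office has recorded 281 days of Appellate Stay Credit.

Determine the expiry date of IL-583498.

Base term: filing date + 17 years → 13 October 2009.
Appellate Stay Credit: +281 days → 21 July 2010.

July 21, 2010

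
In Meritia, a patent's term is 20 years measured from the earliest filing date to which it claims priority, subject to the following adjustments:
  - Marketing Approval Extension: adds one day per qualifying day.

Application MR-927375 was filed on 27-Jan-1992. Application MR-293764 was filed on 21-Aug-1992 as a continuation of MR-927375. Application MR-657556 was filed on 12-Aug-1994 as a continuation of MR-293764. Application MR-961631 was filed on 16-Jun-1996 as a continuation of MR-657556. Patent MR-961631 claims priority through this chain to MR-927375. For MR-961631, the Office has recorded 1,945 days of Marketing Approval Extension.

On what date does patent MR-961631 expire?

Earliest priority filing: 27 January 1992.
Base term: 27 January 1992 + 20 years → 27 January 2012.
Marketing Approval Extension: +1945 days → 25 May 2017.

2017-05-25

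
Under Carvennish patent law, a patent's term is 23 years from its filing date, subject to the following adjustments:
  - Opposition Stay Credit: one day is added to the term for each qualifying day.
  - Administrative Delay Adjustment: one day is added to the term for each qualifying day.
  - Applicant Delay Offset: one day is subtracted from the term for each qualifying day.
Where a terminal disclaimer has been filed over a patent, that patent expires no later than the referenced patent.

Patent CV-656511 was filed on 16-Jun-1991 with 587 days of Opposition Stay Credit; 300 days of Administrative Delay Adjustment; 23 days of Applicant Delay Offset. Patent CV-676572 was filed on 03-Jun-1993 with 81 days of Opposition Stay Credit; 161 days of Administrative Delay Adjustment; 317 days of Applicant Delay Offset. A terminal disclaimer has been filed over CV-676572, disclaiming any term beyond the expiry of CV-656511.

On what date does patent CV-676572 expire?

March 20, 2016

Natural term of CV-676572:
  Base: filing + 23 years → 3 June 2016.
  Opposition Stay Credit: +81 days → 23 August 2016.
  Administrative Delay Adjustment: +161 days → 31 January 2017.
  Applicant Delay Offset: −317 days → 20 March 2016.
Expiry of referenced patent CV-656511:
  Base: filing + 23 years → 16 June 2014.
  Opposition Stay Credit: +587 days → 24 January 2016.
  Administrative Delay Adjustment: +300 days → 19 November 2016.
  Applicant Delay Offset: −23 days → 27 October 2016.
Terminal disclaimer: CV-676572 expires on the earlier of 20 March 2016 and 27 October 2016.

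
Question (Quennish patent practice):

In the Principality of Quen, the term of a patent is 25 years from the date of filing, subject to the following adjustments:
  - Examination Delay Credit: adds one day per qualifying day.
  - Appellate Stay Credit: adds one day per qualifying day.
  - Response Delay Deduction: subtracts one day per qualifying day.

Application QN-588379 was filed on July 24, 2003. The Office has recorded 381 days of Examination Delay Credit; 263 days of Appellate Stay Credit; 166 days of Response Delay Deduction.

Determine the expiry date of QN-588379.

Base term: filing date + 25 years → 24 July 2028.
Examination Delay Credit: +381 days → 9 August 2029.
Appellate Stay Credit: +263 days → 29 April 2030.
Response Delay Deduction: −166 days → 14 November 2029.

November 14, 2029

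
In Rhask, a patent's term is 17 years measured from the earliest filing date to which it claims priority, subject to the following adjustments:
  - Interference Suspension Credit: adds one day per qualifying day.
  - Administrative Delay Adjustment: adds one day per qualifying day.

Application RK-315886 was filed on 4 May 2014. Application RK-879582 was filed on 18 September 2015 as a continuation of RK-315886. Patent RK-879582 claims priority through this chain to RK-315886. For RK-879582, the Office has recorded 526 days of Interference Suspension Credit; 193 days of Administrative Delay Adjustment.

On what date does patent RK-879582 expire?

2033-04-22

Earliest priority filing: 4 May 2014.
Base term: 4 May 2014 + 17 years → 4 May 2031.
Interference Suspension Credit: +526 days → 11 October 2032.
Administrative Delay Adjustment: +193 days → 22 April 2033.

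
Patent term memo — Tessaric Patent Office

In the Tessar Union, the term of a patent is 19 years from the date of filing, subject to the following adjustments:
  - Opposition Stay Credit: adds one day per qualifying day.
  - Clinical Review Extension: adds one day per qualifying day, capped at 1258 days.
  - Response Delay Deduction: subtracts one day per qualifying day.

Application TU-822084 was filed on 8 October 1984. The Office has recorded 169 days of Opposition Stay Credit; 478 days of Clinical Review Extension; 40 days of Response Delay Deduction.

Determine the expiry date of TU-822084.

Base term: filing date + 19 years → 8 October 2003.
Opposition Stay Credit: +169 days → 25 March 2004.
Clinical Review Extension: 478 days (within the 1258-day cap) → +478 days → 16 July 2005.
Response Delay Deduction: −40 days → 6 June 2005.

June 6, 2005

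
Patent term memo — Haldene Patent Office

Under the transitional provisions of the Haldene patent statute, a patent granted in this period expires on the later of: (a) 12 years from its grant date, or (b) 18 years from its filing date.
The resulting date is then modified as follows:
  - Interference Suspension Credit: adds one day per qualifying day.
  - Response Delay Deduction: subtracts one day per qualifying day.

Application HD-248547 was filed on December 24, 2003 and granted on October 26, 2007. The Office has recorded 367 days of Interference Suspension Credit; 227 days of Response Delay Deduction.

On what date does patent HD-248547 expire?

2022-05-13

(a) grant + 12 years → 26 October 2019.
(b) filing + 18 years → 24 December 2021.
Later of the two: 24 December 2021.
Interference Suspension Credit: +367 days → 26 December 2022.
Response Delay Deduction: −227 days → 13 May 2022.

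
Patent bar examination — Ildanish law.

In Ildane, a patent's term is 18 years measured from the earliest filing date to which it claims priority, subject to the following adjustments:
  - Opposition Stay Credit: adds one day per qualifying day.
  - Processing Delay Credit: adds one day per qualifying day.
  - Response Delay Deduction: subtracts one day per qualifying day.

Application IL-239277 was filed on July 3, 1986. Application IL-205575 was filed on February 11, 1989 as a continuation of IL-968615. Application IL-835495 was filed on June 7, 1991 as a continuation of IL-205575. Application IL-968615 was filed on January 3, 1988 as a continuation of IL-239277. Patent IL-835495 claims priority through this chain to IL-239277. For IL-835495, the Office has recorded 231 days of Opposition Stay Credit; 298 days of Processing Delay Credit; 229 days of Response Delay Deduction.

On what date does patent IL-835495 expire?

April 29, 2005

Earliest priority filing: 3 July 1986.
Base term: 3 July 1986 + 18 years → 3 July 2004.
Opposition Stay Credit: +231 days → 19 February 2005.
Processing Delay Credit: +298 days → 14 December 2005.
Response Delay Deduction: −229 days → 29 April 2005.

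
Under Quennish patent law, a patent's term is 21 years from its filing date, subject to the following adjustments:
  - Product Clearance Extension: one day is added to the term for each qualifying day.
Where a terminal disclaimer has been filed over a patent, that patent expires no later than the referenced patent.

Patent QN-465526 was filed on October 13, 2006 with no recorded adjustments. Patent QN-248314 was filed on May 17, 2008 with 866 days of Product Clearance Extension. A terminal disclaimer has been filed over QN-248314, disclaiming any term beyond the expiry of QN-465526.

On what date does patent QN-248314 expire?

2027-10-13

Natural term of QN-248314:
  Base: filing + 21 years → 17 May 2029.
  Product Clearance Extension: +866 days → 30 September 2031.
Expiry of referenced patent QN-465526:
  Base: filing + 21 years → 13 October 2027.
Terminal disclaimer: QN-248314 expires on the earlier of 30 September 2031 and 13 October 2027.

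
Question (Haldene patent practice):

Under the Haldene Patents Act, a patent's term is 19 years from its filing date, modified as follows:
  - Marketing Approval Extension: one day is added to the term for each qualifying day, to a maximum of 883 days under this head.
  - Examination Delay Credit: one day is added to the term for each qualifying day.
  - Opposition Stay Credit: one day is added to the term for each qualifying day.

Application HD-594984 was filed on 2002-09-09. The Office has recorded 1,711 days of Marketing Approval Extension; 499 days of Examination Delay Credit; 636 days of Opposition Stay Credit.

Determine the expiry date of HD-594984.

Base term: filing date + 19 years → 9 September 2021.
Marketing Approval Extension: 1711 days claimed exceeds the 883-day cap, so +883 days → 9 February 2024.
Examination Delay Credit: +499 days → 22 June 2025.
Opposition Stay Credit: +636 days → 20 March 2027.

March 20, 2027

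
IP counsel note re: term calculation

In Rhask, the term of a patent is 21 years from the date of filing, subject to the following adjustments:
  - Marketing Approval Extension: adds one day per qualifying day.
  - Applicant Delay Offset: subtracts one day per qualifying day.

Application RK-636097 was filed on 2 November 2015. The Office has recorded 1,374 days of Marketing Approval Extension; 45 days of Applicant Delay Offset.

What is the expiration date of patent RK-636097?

June 23, 2040

Base term: filing date + 21 years → 2 November 2036.
Marketing Approval Extension: +1374 days → 7 August 2040.
Applicant Delay Offset: −45 days → 23 June 2040.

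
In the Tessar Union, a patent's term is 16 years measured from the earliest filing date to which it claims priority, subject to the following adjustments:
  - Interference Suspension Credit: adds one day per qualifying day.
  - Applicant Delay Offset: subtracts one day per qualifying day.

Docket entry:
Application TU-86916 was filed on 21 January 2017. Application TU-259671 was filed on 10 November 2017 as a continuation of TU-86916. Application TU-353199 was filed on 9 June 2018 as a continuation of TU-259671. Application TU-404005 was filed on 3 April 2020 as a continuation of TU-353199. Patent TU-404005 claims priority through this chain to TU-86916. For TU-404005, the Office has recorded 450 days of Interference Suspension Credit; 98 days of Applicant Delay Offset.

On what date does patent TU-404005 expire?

January 8, 2034

Earliest priority filing: 21 January 2017.
Base term: 21 January 2017 + 16 years → 21 January 2033.
Interference Suspension Credit: +450 days → 16 April 2034.
Applicant Delay Offset: −98 days → 8 January 2034.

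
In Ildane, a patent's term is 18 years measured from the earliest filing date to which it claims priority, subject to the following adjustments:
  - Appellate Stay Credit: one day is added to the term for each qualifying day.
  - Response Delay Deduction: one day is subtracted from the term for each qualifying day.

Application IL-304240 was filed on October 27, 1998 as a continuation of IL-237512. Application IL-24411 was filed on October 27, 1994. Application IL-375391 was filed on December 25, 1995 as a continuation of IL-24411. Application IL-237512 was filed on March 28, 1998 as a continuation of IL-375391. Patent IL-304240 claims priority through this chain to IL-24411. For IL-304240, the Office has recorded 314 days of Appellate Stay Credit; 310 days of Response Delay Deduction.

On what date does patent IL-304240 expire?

2012-10-31

Earliest priority filing: 27 October 1994.
Base term: 27 October 1994 + 18 years → 27 October 2012.
Appellate Stay Credit: +314 days → 6 September 2013.
Response Delay Deduction: −310 days → 31 October 2012.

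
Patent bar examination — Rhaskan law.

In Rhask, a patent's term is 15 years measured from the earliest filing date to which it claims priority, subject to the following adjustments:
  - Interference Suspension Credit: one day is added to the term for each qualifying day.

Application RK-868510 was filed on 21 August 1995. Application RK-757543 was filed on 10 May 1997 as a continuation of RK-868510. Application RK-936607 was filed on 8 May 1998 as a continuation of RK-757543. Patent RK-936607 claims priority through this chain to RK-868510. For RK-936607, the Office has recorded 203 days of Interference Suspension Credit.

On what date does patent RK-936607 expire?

2011-03-12

Earliest priority filing: 21 August 1995.
Base term: 21 August 1995 + 15 years → 21 August 2010.
Interference Suspension Credit: +203 days → 12 March 2011.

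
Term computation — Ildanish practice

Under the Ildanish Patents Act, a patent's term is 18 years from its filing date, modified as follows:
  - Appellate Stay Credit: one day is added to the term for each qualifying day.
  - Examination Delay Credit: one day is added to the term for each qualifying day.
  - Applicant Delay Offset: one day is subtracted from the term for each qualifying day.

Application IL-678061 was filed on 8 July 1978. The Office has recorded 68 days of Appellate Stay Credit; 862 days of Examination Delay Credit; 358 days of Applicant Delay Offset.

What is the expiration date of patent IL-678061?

Base term: filing date + 18 years → 8 July 1996.
Appellate Stay Credit: +68 days → 14 September 1996.
Examination Delay Credit: +862 days → 24 January 1999.
Applicant Delay Offset: −358 days → 31 January 1998.

1998-01-31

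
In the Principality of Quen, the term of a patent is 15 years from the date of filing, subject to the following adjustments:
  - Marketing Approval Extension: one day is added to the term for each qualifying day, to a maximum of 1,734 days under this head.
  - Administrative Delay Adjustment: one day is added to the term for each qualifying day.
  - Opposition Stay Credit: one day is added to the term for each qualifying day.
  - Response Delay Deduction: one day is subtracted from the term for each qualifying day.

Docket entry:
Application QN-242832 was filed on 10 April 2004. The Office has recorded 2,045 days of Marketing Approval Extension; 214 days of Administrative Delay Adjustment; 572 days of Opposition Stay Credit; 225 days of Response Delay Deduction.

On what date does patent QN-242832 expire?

2025-07-22

Base term: filing date + 15 years → 10 April 2019.
Marketing Approval Extension: 2045 days claimed exceeds the 1734-day cap, so +1734 days → 8 January 2024.
Administrative Delay Adjustment: +214 days → 9 August 2024.
Opposition Stay Credit: +572 days → 4 March 2026.
Response Delay Deduction: −225 days → 22 July 2025.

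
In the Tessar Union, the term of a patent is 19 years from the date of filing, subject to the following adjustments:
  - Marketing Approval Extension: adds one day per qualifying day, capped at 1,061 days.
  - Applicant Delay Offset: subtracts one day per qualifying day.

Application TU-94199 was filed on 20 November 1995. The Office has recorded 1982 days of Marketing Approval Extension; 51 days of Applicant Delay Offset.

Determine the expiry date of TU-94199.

Base term: filing date + 19 years → 20 November 2014.
Marketing Approval Extension: 1982 days claimed exceeds the 1061-day cap, so +1061 days → 16 October 2017.
Applicant Delay Offset: −51 days → 26 August 2017.

2017-08-26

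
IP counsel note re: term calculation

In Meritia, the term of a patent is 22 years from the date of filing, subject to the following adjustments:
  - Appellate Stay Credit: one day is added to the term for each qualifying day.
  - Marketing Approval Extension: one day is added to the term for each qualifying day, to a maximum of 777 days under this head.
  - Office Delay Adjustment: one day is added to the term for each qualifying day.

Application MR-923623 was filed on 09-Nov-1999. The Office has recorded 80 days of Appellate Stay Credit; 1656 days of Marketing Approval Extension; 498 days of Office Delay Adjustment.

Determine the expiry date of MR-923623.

Base term: filing date + 22 years → 9 November 2021.
Appellate Stay Credit: +80 days → 28 January 2022.
Marketing Approval Extension: 1656 days claimed exceeds the 777-day cap, so +777 days → 15 March 2024.
Office Delay Adjustment: +498 days → 26 July 2025.

July 26, 2025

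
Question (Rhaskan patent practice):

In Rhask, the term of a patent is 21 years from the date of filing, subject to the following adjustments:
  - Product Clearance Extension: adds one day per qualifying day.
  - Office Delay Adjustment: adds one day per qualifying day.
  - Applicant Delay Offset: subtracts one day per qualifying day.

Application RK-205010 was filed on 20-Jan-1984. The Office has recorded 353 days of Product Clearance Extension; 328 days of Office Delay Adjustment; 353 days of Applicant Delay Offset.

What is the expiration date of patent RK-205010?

Base term: filing date + 21 years → 20 January 2005.
Product Clearance Extension: +353 days → 8 January 2006.
Office Delay Adjustment: +328 days → 2 December 2006.
Applicant Delay Offset: −353 days → 14 December 2005.

December 14, 2005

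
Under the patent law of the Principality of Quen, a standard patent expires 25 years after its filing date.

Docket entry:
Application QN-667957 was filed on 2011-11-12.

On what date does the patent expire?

2036-11-12

Filing date + 25 years → 12 November 2036.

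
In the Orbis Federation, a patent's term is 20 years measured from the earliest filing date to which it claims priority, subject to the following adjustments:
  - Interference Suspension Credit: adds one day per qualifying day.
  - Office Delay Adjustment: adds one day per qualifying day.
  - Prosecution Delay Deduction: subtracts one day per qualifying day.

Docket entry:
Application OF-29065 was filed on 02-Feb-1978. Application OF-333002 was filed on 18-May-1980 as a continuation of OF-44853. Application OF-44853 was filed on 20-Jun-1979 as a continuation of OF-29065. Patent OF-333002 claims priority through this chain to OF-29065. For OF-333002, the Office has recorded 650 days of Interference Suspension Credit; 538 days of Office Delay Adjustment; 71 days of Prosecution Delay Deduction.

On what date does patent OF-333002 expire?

Earliest priority filing: 2 February 1978.
Base term: 2 February 1978 + 20 years → 2 February 1998.
Interference Suspension Credit: +650 days → 14 November 1999.
Office Delay Adjustment: +538 days → 5 May 2001.
Prosecution Delay Deduction: −71 days → 23 February 2001.

2001-02-23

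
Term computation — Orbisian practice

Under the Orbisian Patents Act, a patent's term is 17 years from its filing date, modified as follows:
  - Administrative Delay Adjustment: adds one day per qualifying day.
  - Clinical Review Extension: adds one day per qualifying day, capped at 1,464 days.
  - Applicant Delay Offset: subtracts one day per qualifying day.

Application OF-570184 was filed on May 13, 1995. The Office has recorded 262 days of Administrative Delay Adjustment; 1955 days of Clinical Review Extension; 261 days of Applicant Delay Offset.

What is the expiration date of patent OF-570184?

Base term: filing date + 17 years → 13 May 2012.
Administrative Delay Adjustment: +262 days → 30 January 2013.
Clinical Review Extension: 1955 days claimed exceeds the 1464-day cap, so +1464 days → 2 February 2017.
Applicant Delay Offset: −261 days → 17 May 2016.

May 17, 2016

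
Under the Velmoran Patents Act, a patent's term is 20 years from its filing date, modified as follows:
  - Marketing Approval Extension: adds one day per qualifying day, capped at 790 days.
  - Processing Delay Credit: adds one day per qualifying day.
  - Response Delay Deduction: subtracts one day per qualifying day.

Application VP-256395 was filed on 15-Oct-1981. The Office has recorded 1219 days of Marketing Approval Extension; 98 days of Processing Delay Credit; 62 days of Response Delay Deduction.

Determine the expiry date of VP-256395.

January 19, 2004

Base term: filing date + 20 years → 15 October 2001.
Marketing Approval Extension: 1219 days claimed exceeds the 790-day cap, so +790 days → 14 December 2003.
Processing Delay Credit: +98 days → 21 March 2004.
Response Delay Deduction: −62 days → 19 January 2004.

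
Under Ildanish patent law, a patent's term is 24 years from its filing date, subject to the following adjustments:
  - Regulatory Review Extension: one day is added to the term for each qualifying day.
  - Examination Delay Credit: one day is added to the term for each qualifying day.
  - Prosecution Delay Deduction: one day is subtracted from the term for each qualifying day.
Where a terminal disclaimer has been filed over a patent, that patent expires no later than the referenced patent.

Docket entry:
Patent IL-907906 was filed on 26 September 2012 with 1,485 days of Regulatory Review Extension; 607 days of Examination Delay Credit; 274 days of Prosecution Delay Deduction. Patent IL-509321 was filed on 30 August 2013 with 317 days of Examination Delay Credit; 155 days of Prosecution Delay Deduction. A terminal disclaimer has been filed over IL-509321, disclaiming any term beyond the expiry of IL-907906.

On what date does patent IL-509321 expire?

Natural term of IL-509321:
  Base: filing + 24 years → 30 August 2037.
  Examination Delay Credit: +317 days → 13 July 2038.
  Prosecution Delay Deduction: −155 days → 8 February 2038.
Expiry of referenced patent IL-907906:
  Base: filing + 24 years → 26 September 2036.
  Regulatory Review Extension: +1485 days → 20 October 2040.
  Examination Delay Credit: +607 days → 19 June 2042.
  Prosecution Delay Deduction: −274 days → 18 September 2041.
Terminal disclaimer: IL-509321 expires on the earlier of 8 February 2038 and 18 September 2041.

2038-02-08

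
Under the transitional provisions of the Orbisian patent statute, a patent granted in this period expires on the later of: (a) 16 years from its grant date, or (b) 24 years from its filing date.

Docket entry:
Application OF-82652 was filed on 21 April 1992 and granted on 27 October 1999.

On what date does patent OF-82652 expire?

April 21, 2016

(a) grant + 16 years → 27 October 2015.
(b) filing + 24 years → 21 April 2016.
Later of the two: 21 April 2016.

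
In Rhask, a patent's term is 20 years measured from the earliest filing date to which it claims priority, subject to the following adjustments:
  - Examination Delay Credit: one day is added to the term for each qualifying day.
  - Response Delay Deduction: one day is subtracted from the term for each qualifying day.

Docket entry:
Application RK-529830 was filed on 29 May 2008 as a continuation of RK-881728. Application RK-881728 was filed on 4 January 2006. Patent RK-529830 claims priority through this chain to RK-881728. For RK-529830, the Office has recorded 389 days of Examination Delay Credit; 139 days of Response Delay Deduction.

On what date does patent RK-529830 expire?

2026-09-11

Earliest priority filing: 4 January 2006.
Base term: 4 January 2006 + 20 years → 4 January 2026.
Examination Delay Credit: +389 days → 28 January 2027.
Response Delay Deduction: −139 days → 11 September 2026.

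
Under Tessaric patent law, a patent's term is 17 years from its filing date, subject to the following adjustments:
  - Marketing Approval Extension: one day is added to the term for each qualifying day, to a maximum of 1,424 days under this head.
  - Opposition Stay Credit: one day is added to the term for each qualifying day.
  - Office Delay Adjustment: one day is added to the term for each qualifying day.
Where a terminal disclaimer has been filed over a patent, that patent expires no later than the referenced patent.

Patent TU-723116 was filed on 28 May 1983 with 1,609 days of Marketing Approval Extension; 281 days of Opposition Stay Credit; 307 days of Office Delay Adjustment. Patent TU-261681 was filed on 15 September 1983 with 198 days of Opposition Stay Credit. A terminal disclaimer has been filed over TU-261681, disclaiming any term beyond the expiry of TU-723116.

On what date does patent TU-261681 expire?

Natural term of TU-261681:
  Base: filing + 17 years → 15 September 2000.
  Opposition Stay Credit: +198 days → 1 April 2001.
Expiry of referenced patent TU-723116:
  Base: filing + 17 years → 28 May 2000.
  Marketing Approval Extension: 1609 days claimed exceeds the 1424-day cap, so +1424 days → 21 April 2004.
  Opposition Stay Credit: +281 days → 27 January 2005.
  Office Delay Adjustment: +307 days → 30 November 2005.
Terminal disclaimer: TU-261681 expires on the earlier of 1 April 2001 and 30 November 2005.

2001-04-01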